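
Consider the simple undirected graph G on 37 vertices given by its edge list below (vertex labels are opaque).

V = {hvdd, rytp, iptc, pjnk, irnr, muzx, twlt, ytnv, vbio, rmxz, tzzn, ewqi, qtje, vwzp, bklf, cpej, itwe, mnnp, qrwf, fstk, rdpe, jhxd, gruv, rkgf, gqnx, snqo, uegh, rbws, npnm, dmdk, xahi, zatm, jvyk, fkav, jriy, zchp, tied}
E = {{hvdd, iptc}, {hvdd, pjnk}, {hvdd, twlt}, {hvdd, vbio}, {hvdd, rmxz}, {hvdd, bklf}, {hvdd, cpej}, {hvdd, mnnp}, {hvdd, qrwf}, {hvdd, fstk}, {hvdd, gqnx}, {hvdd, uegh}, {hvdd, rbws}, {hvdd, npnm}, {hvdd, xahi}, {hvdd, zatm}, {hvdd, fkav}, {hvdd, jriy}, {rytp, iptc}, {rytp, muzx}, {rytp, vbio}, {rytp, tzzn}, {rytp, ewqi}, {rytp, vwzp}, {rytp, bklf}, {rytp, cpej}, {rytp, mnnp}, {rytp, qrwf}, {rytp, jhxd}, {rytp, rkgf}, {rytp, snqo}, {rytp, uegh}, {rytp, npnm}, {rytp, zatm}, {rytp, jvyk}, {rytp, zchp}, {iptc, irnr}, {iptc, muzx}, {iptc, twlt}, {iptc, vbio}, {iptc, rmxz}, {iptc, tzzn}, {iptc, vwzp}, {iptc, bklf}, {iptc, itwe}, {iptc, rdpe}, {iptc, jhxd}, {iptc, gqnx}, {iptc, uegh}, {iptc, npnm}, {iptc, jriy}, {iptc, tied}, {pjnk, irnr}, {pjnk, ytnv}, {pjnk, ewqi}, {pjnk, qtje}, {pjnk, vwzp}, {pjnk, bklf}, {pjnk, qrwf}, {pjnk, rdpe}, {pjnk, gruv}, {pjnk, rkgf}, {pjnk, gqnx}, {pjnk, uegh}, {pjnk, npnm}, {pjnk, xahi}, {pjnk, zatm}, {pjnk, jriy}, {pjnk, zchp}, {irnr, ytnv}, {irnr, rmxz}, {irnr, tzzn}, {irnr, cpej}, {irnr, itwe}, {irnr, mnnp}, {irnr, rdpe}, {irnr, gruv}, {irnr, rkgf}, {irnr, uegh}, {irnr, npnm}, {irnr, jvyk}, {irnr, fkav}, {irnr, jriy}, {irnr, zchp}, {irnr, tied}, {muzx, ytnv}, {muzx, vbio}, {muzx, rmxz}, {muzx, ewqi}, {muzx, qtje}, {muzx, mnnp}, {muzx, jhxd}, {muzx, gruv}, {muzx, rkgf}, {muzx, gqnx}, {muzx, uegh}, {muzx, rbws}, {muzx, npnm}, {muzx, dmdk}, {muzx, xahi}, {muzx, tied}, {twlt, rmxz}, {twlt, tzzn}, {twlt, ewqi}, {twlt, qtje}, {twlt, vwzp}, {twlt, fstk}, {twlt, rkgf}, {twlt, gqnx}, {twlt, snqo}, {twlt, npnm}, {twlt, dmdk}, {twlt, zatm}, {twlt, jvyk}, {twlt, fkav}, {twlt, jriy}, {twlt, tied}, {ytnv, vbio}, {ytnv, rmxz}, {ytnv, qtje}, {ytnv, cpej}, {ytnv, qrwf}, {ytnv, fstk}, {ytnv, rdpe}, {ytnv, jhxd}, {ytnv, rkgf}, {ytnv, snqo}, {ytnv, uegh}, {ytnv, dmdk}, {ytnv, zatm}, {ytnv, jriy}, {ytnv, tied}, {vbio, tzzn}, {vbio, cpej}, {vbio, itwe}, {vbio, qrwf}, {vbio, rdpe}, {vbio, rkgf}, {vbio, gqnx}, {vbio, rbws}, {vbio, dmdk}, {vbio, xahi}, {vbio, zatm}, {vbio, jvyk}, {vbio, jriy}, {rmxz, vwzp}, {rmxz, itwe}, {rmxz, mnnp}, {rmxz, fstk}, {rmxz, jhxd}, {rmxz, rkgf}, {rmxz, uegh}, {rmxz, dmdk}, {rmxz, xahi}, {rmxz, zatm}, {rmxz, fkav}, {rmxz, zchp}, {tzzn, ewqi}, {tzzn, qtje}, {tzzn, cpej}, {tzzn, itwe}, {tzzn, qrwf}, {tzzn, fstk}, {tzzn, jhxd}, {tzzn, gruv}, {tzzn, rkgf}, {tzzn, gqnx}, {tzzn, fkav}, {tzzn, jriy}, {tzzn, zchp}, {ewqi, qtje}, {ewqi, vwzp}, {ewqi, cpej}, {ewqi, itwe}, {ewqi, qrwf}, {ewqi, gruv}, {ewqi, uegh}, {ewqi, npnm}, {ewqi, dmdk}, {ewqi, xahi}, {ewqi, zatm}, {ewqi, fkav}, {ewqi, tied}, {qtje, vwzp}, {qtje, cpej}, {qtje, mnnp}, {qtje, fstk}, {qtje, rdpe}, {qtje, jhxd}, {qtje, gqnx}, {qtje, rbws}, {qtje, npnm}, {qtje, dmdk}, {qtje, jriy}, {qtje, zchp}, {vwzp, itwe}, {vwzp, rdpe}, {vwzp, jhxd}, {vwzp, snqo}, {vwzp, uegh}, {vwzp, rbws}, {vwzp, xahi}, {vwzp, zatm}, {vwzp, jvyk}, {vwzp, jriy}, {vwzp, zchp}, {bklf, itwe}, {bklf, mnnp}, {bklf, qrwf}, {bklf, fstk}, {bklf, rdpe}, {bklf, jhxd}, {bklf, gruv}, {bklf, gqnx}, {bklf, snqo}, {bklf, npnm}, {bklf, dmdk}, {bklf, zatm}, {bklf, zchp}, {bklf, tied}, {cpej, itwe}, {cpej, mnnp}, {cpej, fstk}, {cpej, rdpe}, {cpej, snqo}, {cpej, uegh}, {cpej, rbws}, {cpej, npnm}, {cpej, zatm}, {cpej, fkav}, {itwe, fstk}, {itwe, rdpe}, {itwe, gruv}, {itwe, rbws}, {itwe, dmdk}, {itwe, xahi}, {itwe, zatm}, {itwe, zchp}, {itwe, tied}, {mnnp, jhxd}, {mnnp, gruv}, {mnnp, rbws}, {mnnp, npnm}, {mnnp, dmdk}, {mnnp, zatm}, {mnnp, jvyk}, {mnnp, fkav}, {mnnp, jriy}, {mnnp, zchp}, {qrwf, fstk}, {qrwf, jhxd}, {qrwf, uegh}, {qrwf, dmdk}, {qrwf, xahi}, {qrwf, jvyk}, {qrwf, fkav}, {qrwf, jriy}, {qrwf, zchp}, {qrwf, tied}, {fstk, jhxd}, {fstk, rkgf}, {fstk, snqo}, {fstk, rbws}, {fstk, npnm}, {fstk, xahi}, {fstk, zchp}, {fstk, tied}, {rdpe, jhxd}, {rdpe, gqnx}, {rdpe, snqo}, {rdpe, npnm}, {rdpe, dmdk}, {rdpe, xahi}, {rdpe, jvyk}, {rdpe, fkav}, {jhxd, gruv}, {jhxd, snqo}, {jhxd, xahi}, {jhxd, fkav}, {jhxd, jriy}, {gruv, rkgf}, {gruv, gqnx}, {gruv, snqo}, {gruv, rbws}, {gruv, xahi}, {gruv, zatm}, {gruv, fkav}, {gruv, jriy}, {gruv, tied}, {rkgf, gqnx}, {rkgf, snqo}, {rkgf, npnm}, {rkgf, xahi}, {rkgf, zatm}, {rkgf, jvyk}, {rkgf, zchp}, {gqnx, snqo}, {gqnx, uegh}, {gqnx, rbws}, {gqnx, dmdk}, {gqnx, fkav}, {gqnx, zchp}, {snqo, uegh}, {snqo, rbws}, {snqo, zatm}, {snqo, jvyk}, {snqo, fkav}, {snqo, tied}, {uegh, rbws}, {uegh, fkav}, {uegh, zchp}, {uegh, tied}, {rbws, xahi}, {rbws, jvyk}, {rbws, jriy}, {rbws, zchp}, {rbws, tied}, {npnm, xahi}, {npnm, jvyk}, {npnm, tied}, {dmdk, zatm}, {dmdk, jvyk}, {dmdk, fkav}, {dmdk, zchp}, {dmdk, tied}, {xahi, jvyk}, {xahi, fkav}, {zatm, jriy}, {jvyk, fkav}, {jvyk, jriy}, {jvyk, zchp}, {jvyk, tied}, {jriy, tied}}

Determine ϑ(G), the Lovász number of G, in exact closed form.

sqrt(37)

N(bklf) = {hvdd, rytp, iptc, pjnk, itwe, mnnp, qrwf, fstk, rdpe, jhxd, gruv, gqnx, snqo, npnm, dmdk, zatm, zchp, tied}, |N(bklf)| = 18.
deg(twlt) = 18; N(twlt) = {hvdd, iptc, rmxz, tzzn, ewqi, qtje, vwzp, fstk, rkgf, gqnx, snqo, npnm, dmdk, zatm, jvyk, fkav, jriy, tied}.
N(irnr) = {iptc, pjnk, ytnv, rmxz, tzzn, cpej, itwe, mnnp, rdpe, gruv, rkgf, uegh, npnm, jvyk, fkav, jriy, zchp, tied}, |N(irnr)| = 18.
deg(qrwf) = 18; N(qrwf) = {hvdd, rytp, pjnk, ytnv, vbio, tzzn, ewqi, bklf, fstk, jhxd, uegh, dmdk, xahi, jvyk, fkav, jriy, zchp, tied}.
37-vertex 18-regular graph: strongly regular (37,18,8,9).
Distinct eigenvalues (to 4 d.p.): [18.0, 2.5414, -3.5414].
ϑ = −N·λ_min/(λ_max−λ_min) = −37·(-sqrt(37)/2 - 1/2)/(18−(-sqrt(37)/2 - 1/2)) = sqrt(37).
ϑ(G) ≈ 6.08276.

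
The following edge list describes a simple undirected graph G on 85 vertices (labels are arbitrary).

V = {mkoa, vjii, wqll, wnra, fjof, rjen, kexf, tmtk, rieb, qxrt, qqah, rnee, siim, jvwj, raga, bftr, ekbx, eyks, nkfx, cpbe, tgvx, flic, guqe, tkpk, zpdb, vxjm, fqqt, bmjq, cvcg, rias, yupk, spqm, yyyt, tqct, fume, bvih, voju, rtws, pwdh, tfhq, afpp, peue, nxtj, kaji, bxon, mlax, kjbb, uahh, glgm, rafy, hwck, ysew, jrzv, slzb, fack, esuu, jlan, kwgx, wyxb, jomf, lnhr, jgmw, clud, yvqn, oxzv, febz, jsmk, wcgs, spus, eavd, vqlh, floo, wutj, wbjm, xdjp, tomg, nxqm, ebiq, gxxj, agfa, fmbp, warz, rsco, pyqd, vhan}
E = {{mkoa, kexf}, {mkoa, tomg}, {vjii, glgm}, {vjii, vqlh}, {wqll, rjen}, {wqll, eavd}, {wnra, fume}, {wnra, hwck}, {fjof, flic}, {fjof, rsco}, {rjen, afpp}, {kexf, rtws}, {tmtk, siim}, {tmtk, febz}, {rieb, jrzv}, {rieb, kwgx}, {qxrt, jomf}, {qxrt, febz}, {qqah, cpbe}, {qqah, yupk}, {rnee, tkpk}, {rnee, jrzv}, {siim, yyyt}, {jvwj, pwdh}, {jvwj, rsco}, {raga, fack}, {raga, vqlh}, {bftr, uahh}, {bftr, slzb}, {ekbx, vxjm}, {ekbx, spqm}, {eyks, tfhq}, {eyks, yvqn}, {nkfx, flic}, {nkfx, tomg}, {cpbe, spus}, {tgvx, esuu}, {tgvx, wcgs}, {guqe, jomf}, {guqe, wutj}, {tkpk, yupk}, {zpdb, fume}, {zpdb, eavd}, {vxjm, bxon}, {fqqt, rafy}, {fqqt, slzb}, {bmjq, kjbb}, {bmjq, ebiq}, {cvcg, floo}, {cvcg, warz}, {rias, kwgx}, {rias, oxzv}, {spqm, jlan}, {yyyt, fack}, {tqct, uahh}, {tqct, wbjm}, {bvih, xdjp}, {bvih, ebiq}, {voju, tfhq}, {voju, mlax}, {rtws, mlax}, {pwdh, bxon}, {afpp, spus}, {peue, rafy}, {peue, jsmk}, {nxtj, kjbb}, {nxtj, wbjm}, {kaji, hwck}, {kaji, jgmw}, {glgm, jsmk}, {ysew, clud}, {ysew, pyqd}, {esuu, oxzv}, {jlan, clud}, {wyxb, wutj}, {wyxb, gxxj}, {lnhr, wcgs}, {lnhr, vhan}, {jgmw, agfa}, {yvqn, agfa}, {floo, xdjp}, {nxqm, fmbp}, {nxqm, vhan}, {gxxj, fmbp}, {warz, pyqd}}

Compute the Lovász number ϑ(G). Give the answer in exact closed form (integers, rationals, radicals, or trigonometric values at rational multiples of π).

85*cos(pi/85)/(cos(pi/85) + 1)

Vertex raga has 2 neighbors: fack, vqlh.
N(oxzv) = {rias, esuu}, |N(oxzv)| = 2.
deg(eavd) = 2; N(eavd) = {wqll, zpdb}.
N(cvcg) = {floo, warz}, |N(cvcg)| = 2.
Regular of degree 2 on 85 vertices: the odd cycle C_{85}.
The 43 distinct eigenvalues: [2.0, 1.99454, 1.97818, 1.95102, 1.91321, 1.86494, 1.80649, 1.73818, 1.66037, 1.57349, 1.47802, 1.37447, 1.26342, 1.14547, 1.02126, 0.89148, 0.75682, 0.61803, 0.47587, 0.33111, 0.18454, 0.03696, -0.11082, -0.258, -0.40376, -0.54733, -0.6879, -0.82471, -0.95702, -1.08411, -1.20527, -1.31985, -1.42722, -1.5268, -1.61803, -1.70043, -1.77355, -1.83697, -1.89037, -1.93344, -1.96595, -1.98772, -1.99863].
−85·(-2*cos(pi/85)) / ((2)−(-2*cos(pi/85))) = 85*cos(pi/85)/(cos(pi/85) + 1) = ϑ(G).
ϑ(G) ≈ 42.4855.
42 ≤ 85*cos(pi/85)/(cos(pi/85) + 1) ≤ 43: both strict.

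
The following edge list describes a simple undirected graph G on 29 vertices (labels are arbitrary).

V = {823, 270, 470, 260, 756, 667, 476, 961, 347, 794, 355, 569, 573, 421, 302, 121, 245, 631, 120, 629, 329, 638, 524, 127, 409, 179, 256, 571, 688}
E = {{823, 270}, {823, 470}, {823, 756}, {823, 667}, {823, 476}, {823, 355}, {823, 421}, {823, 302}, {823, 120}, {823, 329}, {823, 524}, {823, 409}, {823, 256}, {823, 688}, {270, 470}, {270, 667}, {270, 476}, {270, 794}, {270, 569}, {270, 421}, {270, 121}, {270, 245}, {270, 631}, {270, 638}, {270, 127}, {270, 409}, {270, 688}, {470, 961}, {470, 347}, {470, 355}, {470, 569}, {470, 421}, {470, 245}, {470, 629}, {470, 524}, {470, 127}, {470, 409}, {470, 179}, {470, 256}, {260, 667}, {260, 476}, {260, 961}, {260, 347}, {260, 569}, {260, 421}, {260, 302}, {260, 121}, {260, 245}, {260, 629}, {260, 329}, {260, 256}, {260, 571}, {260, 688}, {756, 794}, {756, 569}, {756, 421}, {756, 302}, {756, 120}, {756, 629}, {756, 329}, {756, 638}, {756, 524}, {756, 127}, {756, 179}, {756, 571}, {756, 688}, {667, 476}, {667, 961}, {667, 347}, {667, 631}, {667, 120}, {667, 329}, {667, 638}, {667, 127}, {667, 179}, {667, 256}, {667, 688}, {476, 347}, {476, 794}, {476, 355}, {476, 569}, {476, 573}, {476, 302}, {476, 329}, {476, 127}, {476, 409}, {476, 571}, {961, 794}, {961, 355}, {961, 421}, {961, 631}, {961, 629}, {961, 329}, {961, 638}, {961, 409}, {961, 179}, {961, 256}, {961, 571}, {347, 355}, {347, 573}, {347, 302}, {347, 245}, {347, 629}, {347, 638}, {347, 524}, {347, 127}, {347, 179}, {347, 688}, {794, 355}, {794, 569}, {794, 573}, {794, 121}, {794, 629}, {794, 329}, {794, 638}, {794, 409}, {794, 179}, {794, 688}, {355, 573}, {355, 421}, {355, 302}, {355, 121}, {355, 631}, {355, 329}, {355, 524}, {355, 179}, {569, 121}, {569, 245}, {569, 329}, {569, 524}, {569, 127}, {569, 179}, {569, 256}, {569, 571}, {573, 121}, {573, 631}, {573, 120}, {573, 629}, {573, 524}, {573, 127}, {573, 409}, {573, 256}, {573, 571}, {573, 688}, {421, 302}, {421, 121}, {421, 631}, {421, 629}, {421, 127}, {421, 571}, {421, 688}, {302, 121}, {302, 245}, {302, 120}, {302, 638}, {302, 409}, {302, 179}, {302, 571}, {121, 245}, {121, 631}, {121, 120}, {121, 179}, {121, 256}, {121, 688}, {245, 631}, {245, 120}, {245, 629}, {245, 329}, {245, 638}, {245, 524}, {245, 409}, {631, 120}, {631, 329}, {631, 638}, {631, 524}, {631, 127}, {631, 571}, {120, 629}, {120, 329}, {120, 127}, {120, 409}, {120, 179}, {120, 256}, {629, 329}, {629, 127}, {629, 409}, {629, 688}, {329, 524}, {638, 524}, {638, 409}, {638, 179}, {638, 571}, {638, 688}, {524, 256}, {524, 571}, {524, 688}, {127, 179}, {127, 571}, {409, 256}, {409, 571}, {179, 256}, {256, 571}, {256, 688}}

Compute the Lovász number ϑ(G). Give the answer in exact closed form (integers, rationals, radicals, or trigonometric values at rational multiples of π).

deg(256) = 14; N(256) = {823, 470, 260, 667, 961, 569, 573, 121, 120, 524, 409, 179, 571, 688}.
N(476) = {823, 270, 260, 667, 347, 794, 355, 569, 573, 302, 329, 127, 409, 571}, |N(476)| = 14.
deg(823) = 14; N(823) = {270, 470, 756, 667, 476, 355, 421, 302, 120, 329, 524, 409, 256, 688}.
Vertex 794 has 14 neighbors: 270, 756, 476, 961, 355, 569, 573, 121, 629, 329, 638, 409, 179, 688.
Every vertex has degree 14 (N=29); Paley(29): SR with (k,λ,μ)=(14,6,7).
The 3 distinct eigenvalues: [14.0, 2.192582, -3.192582].
Lovász (edge-transitive): ϑ = −29·(-sqrt(29)/2 - 1/2)/((14)−(-sqrt(29)/2 - 1/2)) = sqrt(29).
ϑ(G) ≈ 5.3852.

sqrt(29)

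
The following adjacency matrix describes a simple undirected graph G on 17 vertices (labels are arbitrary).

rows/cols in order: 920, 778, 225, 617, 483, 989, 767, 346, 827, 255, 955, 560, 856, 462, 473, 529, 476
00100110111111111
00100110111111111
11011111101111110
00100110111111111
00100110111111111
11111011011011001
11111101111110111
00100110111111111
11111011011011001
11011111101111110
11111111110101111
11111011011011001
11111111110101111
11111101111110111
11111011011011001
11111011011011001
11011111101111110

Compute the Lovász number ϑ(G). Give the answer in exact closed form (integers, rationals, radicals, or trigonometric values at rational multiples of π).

Vertex 856 has 15 neighbors: 920, 778, 225, 617, 483, 989, 767, 346, 827, 255, 560, 462, 473, 529, 476.
deg(827) = 12; N(827) = {920, 778, 225, 617, 483, 767, 346, 255, 955, 856, 462, 476}.
N(617) = {225, 989, 767, 827, 255, 955, 560, 856, 462, 473, 529, 476}, |N(617)| = 12.
N(955) = {920, 778, 225, 617, 483, 989, 767, 346, 827, 255, 560, 462, 473, 529, 476}, |N(955)| = 15.
G = K_{5,5,3,2,2}: α = 5 = χ(Ḡ), so ϑ = 5.
Numerically 5.000000000.
α=5, χ(Ḡ)=5; ϑ=5 lies between (collapsed).

5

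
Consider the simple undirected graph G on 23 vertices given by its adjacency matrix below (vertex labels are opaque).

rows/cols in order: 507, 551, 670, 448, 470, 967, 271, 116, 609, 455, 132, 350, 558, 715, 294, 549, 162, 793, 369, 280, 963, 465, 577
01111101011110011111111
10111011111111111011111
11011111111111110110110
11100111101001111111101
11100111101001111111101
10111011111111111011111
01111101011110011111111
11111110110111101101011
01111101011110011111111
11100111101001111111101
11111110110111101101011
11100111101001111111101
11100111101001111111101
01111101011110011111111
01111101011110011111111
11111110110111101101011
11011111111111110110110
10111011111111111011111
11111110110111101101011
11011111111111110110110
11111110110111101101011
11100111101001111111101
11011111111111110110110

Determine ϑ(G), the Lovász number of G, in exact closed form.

Vertex 294 has 18 neighbors: 551, 670, 448, 470, 967, 116, 455, 132, 350, 558, 549, 162, 793, 369, 280, 963, 465, 577.
deg(470) = 17; N(470) = {507, 551, 670, 967, 271, 116, 609, 132, 715, 294, 549, 162, 793, 369, 280, 963, 577}.
deg(465) = 17; N(465) = {507, 551, 670, 967, 271, 116, 609, 132, 715, 294, 549, 162, 793, 369, 280, 963, 577}.
deg(455) = 17; N(455) = {507, 551, 670, 967, 271, 116, 609, 132, 715, 294, 549, 162, 793, 369, 280, 963, 577}.
G = K_{6,5,5,4,3}: α = 6 = χ(Ḡ), so ϑ = 6.
≈ 6.0000 (to 4 d.p.).
Lovász sandwich 6 ≤ 6 ≤ 6: collapsed.

6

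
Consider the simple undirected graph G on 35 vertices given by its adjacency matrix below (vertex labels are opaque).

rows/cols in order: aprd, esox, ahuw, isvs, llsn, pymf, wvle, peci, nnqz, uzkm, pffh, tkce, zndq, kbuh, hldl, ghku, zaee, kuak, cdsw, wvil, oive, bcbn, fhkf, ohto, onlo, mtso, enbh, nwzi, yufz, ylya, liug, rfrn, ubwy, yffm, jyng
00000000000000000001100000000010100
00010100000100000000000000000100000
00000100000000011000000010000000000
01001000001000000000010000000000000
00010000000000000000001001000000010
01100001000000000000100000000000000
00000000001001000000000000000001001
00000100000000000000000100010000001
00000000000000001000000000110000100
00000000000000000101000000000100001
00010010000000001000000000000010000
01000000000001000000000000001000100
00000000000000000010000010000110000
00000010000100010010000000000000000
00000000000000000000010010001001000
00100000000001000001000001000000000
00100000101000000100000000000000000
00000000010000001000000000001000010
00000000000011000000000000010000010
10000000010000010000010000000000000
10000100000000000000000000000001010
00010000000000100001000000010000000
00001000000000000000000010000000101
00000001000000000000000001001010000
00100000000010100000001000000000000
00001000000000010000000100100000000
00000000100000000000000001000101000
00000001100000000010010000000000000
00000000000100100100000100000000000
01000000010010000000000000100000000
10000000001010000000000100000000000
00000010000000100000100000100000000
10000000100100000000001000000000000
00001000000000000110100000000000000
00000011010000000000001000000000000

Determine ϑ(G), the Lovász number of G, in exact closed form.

15

N(yffm) = {llsn, kuak, cdsw, oive}, |N(yffm)| = 4.
deg(wvle) = 4; N(wvle) = {pffh, kbuh, rfrn, jyng}.
deg(nnqz) = 4; N(nnqz) = {zaee, enbh, nwzi, ubwy}.
N(pymf) = {esox, ahuw, peci, oive}, |N(pymf)| = 4.
Every vertex has degree 4 (N=35); Kneser K(7,3) on C(7,3)=35 vertices.
A has 4 distinct eigenvalues ≈ [4.0, 2.0, -1.0, -3.0].
With N=35: ϑ(G) = 35·(-1*(-3))/(4−(-3)) = 15.
Numerically 15.000000000.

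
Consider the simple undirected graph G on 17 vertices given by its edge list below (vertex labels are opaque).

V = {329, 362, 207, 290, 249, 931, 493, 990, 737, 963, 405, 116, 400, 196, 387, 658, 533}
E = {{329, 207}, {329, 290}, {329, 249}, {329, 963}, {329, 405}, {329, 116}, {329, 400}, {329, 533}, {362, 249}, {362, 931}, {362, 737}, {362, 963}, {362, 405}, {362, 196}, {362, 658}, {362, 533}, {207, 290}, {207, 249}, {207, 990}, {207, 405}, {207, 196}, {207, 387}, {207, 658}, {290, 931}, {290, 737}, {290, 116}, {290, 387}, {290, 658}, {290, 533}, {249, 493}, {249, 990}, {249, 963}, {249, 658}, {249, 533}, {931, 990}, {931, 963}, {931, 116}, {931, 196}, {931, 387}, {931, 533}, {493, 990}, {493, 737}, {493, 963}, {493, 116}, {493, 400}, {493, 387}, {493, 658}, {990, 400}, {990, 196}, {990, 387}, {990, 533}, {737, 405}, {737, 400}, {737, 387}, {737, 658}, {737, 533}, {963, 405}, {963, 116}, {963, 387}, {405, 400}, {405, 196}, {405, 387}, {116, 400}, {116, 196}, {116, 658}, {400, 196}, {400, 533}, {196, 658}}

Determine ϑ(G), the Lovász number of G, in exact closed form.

sqrt(17)

deg(658) = 8; N(658) = {362, 207, 290, 249, 493, 737, 116, 196}.
N(963) = {329, 362, 249, 931, 493, 405, 116, 387}, |N(963)| = 8.
deg(207) = 8; N(207) = {329, 290, 249, 990, 405, 196, 387, 658}.
Vertex 400 has 8 neighbors: 329, 493, 990, 737, 405, 116, 196, 533.
17-vertex 8-regular graph: SR(17,8,3,4) — a Paley graph.
Distinct eigenvalues (to 3 d.p.): [8.0, 1.562, -2.562].
Lovász: ϑ = −17(-sqrt(17)/2 - 1/2)/(8+-(-sqrt(17)/2 - 1/2)) = sqrt(17).
= 4.123105626… (decimal).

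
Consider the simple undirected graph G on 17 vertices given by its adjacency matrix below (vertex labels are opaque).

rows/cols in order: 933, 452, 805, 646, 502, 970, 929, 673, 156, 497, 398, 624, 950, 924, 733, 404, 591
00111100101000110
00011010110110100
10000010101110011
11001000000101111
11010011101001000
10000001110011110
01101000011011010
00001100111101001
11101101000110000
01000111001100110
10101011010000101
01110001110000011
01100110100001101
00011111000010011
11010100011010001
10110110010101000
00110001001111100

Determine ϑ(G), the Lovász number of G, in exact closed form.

sqrt(17)

deg(502) = 8; N(502) = {933, 452, 646, 929, 673, 156, 398, 924}.
Vertex 733 has 8 neighbors: 933, 452, 646, 970, 497, 398, 950, 591.
Vertex 805 has 8 neighbors: 933, 929, 156, 398, 624, 950, 404, 591.
Vertex 673 has 8 neighbors: 502, 970, 156, 497, 398, 624, 924, 591.
Regular of degree 8 on 17 vertices: SR(17,8,3,4) — a Paley graph.
Distinct eigenvalues (to 4 d.p.): [8.0, 1.5616, -2.5616].
−17·(-sqrt(17)/2 - 1/2) / ((8)−(-sqrt(17)/2 - 1/2)) = sqrt(17) = ϑ(G).
ϑ(G) ≈ 4.123106.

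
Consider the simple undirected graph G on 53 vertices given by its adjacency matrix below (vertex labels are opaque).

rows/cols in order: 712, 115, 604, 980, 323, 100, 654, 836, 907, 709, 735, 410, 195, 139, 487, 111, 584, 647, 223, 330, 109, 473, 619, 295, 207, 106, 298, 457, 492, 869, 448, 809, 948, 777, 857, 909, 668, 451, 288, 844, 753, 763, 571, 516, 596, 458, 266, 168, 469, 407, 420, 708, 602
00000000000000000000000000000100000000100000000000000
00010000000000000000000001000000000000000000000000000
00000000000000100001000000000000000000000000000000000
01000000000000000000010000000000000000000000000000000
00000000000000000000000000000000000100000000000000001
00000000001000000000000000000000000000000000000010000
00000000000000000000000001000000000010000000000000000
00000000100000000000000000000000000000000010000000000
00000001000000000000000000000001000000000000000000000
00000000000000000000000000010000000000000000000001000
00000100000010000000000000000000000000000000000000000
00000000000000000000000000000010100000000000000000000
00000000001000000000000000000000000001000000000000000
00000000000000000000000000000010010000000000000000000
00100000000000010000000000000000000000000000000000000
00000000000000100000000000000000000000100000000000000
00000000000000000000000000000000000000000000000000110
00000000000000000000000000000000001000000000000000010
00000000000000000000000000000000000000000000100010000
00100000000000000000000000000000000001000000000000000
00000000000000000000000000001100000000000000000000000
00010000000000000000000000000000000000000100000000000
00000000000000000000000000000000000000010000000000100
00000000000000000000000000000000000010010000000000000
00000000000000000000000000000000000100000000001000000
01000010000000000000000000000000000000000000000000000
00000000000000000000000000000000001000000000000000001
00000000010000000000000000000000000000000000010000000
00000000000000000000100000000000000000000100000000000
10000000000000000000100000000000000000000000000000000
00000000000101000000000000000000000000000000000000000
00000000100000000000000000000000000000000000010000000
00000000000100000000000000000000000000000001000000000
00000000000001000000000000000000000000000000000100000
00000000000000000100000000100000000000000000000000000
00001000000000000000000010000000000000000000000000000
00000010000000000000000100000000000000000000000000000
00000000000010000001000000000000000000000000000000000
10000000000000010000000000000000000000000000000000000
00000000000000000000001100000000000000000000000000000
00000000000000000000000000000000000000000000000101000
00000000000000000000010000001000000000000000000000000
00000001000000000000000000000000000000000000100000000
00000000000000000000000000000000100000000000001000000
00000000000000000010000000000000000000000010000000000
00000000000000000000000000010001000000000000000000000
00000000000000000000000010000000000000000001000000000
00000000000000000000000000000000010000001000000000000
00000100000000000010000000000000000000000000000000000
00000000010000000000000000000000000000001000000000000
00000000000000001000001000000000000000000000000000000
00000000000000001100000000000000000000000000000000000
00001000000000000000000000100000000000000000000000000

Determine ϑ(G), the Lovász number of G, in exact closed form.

deg(571) = 2; N(571) = {836, 596}.
Vertex 836 has 2 neighbors: 907, 571.
Vertex 619 has 2 neighbors: 844, 420.
Vertex 654 has 2 neighbors: 106, 668.
deg(v) = 2 for all v (|V|=53); connected 2-regular on 53 ⇒ C_{53}.
Distinct eigenvalues (to 3 d.p.): [2.0, 1.986, 1.944, 1.875, 1.779, 1.659, 1.515, 1.35, 1.166, 0.966, 0.752, 0.527, 0.295, 0.059, -0.178, -0.412, -0.641, -0.86, -1.068, -1.26, -1.435, -1.59, -1.722, -1.83, -1.913, -1.968, -1.996].
With N=53: ϑ(G) = 53·(-(-1)*2*cos(pi/53))/(2−(-2*cos(pi/53))) = 53*cos(pi/53)/(cos(pi/53) + 1).
ϑ(G) ≈ 26.47671.
Lovász sandwich 26 ≤ 53*cos(pi/53)/(cos(pi/53) + 1) ≤ 27: both strict.

53*cos(pi/53)/(cos(pi/53) + 1)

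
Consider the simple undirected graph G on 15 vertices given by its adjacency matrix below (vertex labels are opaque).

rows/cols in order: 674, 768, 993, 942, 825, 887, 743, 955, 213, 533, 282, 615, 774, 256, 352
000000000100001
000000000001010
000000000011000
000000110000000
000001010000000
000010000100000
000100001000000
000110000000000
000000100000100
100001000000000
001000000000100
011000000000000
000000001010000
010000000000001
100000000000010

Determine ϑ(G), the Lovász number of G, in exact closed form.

deg(993) = 2; N(993) = {282, 615}.
Vertex 213 has 2 neighbors: 743, 774.
deg(352) = 2; N(352) = {674, 256}.
N(533) = {674, 887}, |N(533)| = 2.
Every vertex has degree 2 (N=15); connected 2-regular on 15 ⇒ C_{15}.
Distinct eigenvalues (to 5 d.p.): [2.0, 1.82709, 1.33826, 0.61803, -0.20906, -1.0, -1.61803, -1.9563].
λ_max=2, λ_min=-2*cos(pi/15); ϑ = −15·λ_min/(λ_max−λ_min) = 15*cos(pi/15)/(cos(pi/15) + 1).
≈ 7.4171482 (to 7 d.p.).
Lovász sandwich 7 ≤ 15*cos(pi/15)/(cos(pi/15) + 1) ≤ 8: both strict.

15*cos(pi/15)/(cos(pi/15) + 1)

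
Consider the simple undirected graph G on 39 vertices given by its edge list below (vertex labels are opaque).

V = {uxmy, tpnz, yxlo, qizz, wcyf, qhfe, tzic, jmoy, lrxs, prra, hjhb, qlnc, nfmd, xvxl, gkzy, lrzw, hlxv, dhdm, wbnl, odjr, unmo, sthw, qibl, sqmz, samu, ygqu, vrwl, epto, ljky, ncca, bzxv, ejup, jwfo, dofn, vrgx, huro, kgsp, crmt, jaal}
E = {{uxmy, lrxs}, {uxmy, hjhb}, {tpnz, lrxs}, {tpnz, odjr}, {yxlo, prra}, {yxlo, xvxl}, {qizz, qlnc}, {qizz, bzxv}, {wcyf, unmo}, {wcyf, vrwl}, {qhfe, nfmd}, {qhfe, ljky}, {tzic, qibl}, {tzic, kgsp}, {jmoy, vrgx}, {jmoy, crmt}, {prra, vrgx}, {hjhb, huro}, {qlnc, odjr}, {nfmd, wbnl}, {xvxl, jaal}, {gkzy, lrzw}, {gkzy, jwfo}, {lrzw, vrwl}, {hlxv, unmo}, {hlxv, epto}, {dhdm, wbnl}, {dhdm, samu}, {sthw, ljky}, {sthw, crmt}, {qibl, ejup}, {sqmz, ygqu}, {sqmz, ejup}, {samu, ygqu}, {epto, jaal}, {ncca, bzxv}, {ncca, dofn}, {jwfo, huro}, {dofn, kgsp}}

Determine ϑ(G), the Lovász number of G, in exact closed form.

39*cos(pi/39)/(cos(pi/39) + 1)

Vertex xvxl has 2 neighbors: yxlo, jaal.
N(sthw) = {ljky, crmt}, |N(sthw)| = 2.
N(qizz) = {qlnc, bzxv}, |N(qizz)| = 2.
deg(ncca) = 2; N(ncca) = {bzxv, dofn}.
2-regular, N=39; connected 2-regular on 39 ⇒ C_{39}.
A has 20 distinct eigenvalues ≈ [2.0, 1.974, 1.897, 1.771, 1.599, 1.385, 1.136, 0.857, 0.556, 0.241, -0.081, -0.4, -0.709, -1.0, -1.265, -1.497, -1.69, -1.84, -1.942, -1.994].
λ_max=2, λ_min=-2*cos(pi/39); ϑ = −39·λ_min/(λ_max−λ_min) = 39*cos(pi/39)/(cos(pi/39) + 1).
ϑ(G) ≈ 19.468332.
Check 19 ≤ 39*cos(pi/39)/(cos(pi/39) + 1) ≤ 20: both strict.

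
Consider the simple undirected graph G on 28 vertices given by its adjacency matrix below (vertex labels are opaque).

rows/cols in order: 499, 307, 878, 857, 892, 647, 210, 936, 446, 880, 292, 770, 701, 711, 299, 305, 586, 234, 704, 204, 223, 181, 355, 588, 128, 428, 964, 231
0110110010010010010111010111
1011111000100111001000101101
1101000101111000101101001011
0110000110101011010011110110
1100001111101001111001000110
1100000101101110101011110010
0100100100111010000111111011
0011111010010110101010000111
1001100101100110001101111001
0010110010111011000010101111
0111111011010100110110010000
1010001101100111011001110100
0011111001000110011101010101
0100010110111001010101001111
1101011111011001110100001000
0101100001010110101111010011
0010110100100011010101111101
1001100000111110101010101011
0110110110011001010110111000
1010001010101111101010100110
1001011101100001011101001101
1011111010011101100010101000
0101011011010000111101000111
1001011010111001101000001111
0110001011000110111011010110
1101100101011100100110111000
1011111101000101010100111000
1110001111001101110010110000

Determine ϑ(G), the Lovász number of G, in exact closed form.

7

N(647) = {499, 307, 936, 880, 292, 701, 711, 299, 586, 704, 223, 181, 355, 588, 964}, |N(647)| = 15.
N(964) = {499, 878, 857, 892, 647, 210, 936, 880, 711, 305, 234, 204, 355, 588, 128}, |N(964)| = 15.
Vertex 204 has 15 neighbors: 499, 878, 210, 446, 292, 701, 711, 299, 305, 586, 704, 223, 355, 428, 964.
deg(305) = 15; N(305) = {307, 857, 892, 880, 770, 711, 299, 586, 704, 204, 223, 181, 588, 964, 231}.
Every vertex has degree 15 (N=28); Kneser-type, 2-subsets of [8].
Distinct eigenvalues (to 5 d.p.): [15.0, 1.0, -5.0].
ϑ = −N·λ_min/(λ_max−λ_min) = −28·(-5)/(15−(-5)) = 7.
= 7.00000000… (decimal).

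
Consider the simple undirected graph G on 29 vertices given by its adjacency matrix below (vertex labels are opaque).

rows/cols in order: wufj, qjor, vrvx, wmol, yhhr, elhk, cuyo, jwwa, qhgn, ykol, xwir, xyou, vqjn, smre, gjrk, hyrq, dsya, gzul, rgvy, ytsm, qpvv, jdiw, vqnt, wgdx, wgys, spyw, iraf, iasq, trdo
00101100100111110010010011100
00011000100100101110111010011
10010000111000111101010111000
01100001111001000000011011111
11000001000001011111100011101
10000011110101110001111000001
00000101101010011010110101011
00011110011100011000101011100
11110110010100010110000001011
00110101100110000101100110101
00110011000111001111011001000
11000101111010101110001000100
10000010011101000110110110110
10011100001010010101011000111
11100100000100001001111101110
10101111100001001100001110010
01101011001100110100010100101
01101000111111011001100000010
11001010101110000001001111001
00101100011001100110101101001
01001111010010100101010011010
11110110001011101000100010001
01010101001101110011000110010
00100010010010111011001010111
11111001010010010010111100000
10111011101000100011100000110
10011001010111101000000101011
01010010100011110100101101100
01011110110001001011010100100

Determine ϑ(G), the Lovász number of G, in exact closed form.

sqrt(29)

N(smre) = {wufj, wmol, yhhr, elhk, xwir, vqjn, hyrq, gzul, ytsm, jdiw, vqnt, iraf, iasq, trdo}, |N(smre)| = 14.
Vertex gzul has 14 neighbors: qjor, vrvx, yhhr, qhgn, ykol, xwir, xyou, vqjn, smre, hyrq, dsya, ytsm, qpvv, iasq.
deg(trdo) = 14; N(trdo) = {qjor, wmol, yhhr, elhk, cuyo, qhgn, ykol, smre, dsya, rgvy, ytsm, jdiw, wgdx, iraf}.
Vertex vqjn has 14 neighbors: wufj, cuyo, ykol, xwir, xyou, smre, gzul, rgvy, qpvv, jdiw, wgdx, wgys, iraf, iasq.
deg(v) = 14 for all v (|V|=29); SR(29,14,6,7) — a Paley graph.
The 3 distinct eigenvalues: [14.0, 2.19258, -3.19258].
Lovász: ϑ = −29(-sqrt(29)/2 - 1/2)/(14+-(-sqrt(29)/2 - 1/2)) = sqrt(29).
≈ 5.3852 (to 4 d.p.).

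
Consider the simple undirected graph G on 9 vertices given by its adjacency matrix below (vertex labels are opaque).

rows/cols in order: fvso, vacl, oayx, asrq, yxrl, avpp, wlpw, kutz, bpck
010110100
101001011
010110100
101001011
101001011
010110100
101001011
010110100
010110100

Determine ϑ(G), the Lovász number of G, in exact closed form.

deg(vacl) = 5; N(vacl) = {fvso, oayx, avpp, kutz, bpck}.
Vertex oayx has 4 neighbors: vacl, asrq, yxrl, wlpw.
N(wlpw) = {fvso, oayx, avpp, kutz, bpck}, |N(wlpw)| = 5.
N(bpck) = {vacl, asrq, yxrl, wlpw}, |N(bpck)| = 4.
Complete 2-partite, parts [5, 4]: perfect, ϑ = α = 5.
Numerically 5.000000000.
5 ≤ 5 ≤ 5: collapsed.

5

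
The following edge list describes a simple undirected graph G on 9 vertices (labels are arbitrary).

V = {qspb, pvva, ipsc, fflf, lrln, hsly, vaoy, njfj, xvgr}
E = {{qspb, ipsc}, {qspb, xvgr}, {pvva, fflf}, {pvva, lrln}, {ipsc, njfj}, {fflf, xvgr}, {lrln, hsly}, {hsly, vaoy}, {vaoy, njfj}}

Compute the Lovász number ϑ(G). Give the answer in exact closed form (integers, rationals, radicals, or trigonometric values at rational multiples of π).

N(ipsc) = {qspb, njfj}, |N(ipsc)| = 2.
Vertex fflf has 2 neighbors: pvva, xvgr.
Vertex njfj has 2 neighbors: ipsc, vaoy.
Vertex vaoy has 2 neighbors: hsly, njfj.
Every vertex has degree 2 (N=9); a single 9-cycle (edge-transitive).
Distinct eigenvalues (to 3 d.p.): [2.0, 1.532, 0.347, -1.0, -1.879].
Lovász (edge-transitive): ϑ = −9·(-2*cos(pi/9))/((2)−(-2*cos(pi/9))) = 9*cos(pi/9)/(cos(pi/9) + 1).
= 4.360089581… (decimal).
Lovász sandwich 4 ≤ 9*cos(pi/9)/(cos(pi/9) + 1) ≤ 5: both strict.

9*cos(pi/9)/(cos(pi/9) + 1)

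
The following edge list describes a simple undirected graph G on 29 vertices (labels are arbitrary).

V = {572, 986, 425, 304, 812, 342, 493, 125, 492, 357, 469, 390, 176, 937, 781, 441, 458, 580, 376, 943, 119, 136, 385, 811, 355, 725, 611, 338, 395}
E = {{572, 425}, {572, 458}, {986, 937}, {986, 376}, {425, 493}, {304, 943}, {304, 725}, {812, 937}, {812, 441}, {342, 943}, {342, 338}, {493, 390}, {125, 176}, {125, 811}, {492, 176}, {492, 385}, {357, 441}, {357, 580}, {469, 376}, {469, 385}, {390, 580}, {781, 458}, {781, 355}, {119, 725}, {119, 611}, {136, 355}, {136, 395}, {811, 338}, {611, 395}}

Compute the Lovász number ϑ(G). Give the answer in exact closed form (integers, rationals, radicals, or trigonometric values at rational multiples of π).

29*cos(pi/29)/(cos(pi/29) + 1)

N(176) = {125, 492}, |N(176)| = 2.
N(119) = {725, 611}, |N(119)| = 2.
N(812) = {937, 441}, |N(812)| = 2.
deg(937) = 2; N(937) = {986, 812}.
29-vertex 2-regular graph: connected 2-regular on 29 ⇒ C_{29}.
A has 15 distinct eigenvalues ≈ [2.0, 1.95324, 1.81515, 1.59219, 1.29477, 0.93682, 0.53506, 0.10828, -0.32356, -0.74028, -1.12237, -1.45199, -1.71371, -1.89531, -1.98828].
Lovász: ϑ = −29(-2*cos(pi/29))/(2+-(-1)*2*cos(pi/29)) = 29*cos(pi/29)/(cos(pi/29) + 1).
≈ 14.45737526 (to 8 d.p.).
14 ≤ 29*cos(pi/29)/(cos(pi/29) + 1) ≤ 15: both strict.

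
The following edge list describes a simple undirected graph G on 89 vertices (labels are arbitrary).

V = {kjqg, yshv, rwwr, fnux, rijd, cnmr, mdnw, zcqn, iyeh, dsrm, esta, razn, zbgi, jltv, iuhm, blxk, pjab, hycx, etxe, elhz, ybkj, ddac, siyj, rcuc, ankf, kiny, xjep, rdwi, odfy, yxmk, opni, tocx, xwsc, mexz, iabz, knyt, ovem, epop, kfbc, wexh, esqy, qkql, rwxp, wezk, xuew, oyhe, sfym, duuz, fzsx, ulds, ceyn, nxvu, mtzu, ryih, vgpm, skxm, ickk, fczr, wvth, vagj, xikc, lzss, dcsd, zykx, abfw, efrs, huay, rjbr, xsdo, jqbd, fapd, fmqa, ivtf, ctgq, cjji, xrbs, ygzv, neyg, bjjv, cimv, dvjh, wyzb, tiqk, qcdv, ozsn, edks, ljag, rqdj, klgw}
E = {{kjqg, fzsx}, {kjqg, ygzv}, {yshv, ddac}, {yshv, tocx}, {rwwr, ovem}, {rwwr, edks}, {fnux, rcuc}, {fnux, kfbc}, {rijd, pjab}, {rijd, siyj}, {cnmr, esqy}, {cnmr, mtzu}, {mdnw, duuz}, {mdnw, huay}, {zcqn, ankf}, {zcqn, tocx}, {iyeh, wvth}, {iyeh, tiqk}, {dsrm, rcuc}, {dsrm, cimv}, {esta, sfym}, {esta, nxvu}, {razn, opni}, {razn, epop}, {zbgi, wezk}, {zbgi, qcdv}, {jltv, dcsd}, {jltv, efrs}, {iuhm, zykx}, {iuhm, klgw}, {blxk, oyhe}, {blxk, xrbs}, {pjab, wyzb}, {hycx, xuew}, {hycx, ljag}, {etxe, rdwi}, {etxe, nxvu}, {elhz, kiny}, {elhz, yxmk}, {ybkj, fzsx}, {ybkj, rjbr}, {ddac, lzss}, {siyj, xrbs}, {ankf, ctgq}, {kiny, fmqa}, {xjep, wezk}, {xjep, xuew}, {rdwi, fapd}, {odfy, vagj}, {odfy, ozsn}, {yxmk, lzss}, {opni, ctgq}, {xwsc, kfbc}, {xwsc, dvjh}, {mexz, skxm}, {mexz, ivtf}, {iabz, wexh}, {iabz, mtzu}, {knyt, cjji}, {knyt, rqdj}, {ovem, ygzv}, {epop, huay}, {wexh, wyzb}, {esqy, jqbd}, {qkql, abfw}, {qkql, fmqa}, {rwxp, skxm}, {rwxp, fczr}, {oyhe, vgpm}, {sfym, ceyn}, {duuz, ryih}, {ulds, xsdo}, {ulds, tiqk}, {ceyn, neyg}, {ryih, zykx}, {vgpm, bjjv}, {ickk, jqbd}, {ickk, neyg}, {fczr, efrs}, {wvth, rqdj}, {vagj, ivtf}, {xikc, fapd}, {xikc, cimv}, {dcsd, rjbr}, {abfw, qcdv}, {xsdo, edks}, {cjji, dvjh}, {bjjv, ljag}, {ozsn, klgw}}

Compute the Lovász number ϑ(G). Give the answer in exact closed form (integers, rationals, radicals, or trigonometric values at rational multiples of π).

Vertex qcdv has 2 neighbors: zbgi, abfw.
deg(sfym) = 2; N(sfym) = {esta, ceyn}.
deg(ceyn) = 2; N(ceyn) = {sfym, neyg}.
Vertex fczr has 2 neighbors: rwxp, efrs.
89-vertex 2-regular graph: the odd cycle C_{89}.
Distinct eigenvalues (to 3 d.p.): [2.0, 1.995, 1.98, 1.955, 1.921, 1.877, 1.823, 1.761, 1.689, 1.61, 1.522, 1.427, 1.324, 1.215, 1.1, 0.98, 0.854, 0.724, 0.591, 0.455, 0.316, 0.176, 0.035, -0.106, -0.246, -0.386, -0.523, -0.658, -0.79, -0.917, -1.04, -1.158, -1.27, -1.376, -1.475, -1.567, -1.651, -1.726, -1.793, -1.851, -1.9, -1.939, -1.969, -1.989, -1.999].
−89·(-2*cos(pi/89)) / ((2)−(-2*cos(pi/89))) = 89*cos(pi/89)/(cos(pi/89) + 1) = ϑ(G).
Numerically 44.4861.
α=44, χ(Ḡ)=45; ϑ=89*cos(pi/89)/(cos(pi/89) + 1) lies between (both strict).

89*cos(pi/89)/(cos(pi/89) + 1)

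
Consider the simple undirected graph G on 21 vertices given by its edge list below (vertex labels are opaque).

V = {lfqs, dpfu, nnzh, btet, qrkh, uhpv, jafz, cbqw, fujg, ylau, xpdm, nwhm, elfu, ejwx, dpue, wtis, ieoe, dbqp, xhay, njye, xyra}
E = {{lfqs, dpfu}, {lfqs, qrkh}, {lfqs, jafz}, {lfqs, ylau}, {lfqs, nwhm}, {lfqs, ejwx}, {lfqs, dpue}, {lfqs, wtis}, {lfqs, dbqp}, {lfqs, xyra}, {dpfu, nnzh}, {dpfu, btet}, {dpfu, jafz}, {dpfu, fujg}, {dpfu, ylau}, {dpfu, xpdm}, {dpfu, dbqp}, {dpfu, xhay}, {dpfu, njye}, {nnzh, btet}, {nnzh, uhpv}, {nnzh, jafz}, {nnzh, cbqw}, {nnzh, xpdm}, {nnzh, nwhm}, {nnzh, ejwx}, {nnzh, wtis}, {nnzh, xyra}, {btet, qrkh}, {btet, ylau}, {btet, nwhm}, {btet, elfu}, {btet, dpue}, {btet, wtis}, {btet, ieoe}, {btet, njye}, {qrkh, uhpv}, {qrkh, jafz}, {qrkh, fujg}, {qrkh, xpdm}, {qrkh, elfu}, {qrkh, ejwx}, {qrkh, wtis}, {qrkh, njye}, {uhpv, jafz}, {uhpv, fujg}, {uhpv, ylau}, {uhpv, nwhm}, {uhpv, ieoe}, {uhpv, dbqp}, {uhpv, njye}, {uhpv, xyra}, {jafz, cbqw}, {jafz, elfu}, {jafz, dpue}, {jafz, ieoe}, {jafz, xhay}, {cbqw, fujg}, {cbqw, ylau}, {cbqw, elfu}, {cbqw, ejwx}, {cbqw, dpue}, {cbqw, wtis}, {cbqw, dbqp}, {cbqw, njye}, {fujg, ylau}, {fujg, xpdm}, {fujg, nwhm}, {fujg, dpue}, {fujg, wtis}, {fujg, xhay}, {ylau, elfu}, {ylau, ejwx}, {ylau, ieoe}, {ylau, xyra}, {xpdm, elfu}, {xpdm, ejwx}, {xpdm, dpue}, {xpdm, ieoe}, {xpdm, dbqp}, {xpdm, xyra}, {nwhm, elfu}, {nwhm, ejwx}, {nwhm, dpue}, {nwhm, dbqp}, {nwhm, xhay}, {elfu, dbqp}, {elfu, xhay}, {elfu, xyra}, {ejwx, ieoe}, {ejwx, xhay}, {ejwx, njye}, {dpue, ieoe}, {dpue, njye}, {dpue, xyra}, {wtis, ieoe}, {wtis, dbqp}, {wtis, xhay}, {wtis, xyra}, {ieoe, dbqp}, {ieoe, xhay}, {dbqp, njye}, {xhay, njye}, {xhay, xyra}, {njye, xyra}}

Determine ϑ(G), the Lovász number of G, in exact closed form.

6

deg(qrkh) = 10; N(qrkh) = {lfqs, btet, uhpv, jafz, fujg, xpdm, elfu, ejwx, wtis, njye}.
Vertex dbqp has 10 neighbors: lfqs, dpfu, uhpv, cbqw, xpdm, nwhm, elfu, wtis, ieoe, njye.
N(ylau) = {lfqs, dpfu, btet, uhpv, cbqw, fujg, elfu, ejwx, ieoe, xyra}, |N(ylau)| = 10.
Vertex lfqs has 10 neighbors: dpfu, qrkh, jafz, ylau, nwhm, ejwx, dpue, wtis, dbqp, xyra.
Every vertex has degree 10 (N=21); Kneser K(7,2) on C(7,2)=21 vertices.
Distinct eigenvalues (to 5 d.p.): [10.0, 1.0, -4.0].
ϑ = −N·λ_min/(λ_max−λ_min) = −21·(-4)/(10−(-4)) = 6.
= 6.00000000… (decimal).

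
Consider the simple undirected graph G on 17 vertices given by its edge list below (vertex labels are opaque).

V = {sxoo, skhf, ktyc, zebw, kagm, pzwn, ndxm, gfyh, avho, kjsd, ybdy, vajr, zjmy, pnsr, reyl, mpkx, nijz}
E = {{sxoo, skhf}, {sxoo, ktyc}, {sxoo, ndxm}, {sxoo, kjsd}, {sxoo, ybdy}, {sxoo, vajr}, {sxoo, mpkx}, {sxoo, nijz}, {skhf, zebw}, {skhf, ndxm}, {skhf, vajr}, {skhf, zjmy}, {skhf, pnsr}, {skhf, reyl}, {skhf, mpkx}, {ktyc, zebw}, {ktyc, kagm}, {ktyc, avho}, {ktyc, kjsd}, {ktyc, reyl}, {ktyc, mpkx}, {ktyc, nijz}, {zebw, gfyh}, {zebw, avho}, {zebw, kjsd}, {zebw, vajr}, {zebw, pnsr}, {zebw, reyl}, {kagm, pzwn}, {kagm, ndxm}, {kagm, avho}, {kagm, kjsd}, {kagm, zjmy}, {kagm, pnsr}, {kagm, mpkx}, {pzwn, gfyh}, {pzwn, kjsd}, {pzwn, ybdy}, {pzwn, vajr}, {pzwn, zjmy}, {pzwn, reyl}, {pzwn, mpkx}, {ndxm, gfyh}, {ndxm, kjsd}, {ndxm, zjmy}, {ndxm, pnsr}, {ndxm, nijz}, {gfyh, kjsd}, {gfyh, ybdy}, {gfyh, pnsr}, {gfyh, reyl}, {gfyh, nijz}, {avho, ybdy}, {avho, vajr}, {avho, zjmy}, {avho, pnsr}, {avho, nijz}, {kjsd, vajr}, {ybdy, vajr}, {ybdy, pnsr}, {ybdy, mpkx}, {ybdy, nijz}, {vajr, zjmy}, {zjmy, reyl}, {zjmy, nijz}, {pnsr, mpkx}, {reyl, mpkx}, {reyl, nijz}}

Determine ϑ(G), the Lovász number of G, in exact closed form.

Vertex kjsd has 8 neighbors: sxoo, ktyc, zebw, kagm, pzwn, ndxm, gfyh, vajr.
Vertex reyl has 8 neighbors: skhf, ktyc, zebw, pzwn, gfyh, zjmy, mpkx, nijz.
Vertex nijz has 8 neighbors: sxoo, ktyc, ndxm, gfyh, avho, ybdy, zjmy, reyl.
deg(kagm) = 8; N(kagm) = {ktyc, pzwn, ndxm, avho, kjsd, zjmy, pnsr, mpkx}.
G on 17 vertices is 8-regular; strongly regular (17,8,3,4).
Distinct eigenvalues (to 4 d.p.): [8.0, 1.5616, -2.5616].
With N=17: ϑ(G) = 17·(-(-sqrt(17)/2 - 1/2))/(8−(-sqrt(17)/2 - 1/2)) = sqrt(17).
ϑ(G) ≈ 4.1231.

sqrt(17)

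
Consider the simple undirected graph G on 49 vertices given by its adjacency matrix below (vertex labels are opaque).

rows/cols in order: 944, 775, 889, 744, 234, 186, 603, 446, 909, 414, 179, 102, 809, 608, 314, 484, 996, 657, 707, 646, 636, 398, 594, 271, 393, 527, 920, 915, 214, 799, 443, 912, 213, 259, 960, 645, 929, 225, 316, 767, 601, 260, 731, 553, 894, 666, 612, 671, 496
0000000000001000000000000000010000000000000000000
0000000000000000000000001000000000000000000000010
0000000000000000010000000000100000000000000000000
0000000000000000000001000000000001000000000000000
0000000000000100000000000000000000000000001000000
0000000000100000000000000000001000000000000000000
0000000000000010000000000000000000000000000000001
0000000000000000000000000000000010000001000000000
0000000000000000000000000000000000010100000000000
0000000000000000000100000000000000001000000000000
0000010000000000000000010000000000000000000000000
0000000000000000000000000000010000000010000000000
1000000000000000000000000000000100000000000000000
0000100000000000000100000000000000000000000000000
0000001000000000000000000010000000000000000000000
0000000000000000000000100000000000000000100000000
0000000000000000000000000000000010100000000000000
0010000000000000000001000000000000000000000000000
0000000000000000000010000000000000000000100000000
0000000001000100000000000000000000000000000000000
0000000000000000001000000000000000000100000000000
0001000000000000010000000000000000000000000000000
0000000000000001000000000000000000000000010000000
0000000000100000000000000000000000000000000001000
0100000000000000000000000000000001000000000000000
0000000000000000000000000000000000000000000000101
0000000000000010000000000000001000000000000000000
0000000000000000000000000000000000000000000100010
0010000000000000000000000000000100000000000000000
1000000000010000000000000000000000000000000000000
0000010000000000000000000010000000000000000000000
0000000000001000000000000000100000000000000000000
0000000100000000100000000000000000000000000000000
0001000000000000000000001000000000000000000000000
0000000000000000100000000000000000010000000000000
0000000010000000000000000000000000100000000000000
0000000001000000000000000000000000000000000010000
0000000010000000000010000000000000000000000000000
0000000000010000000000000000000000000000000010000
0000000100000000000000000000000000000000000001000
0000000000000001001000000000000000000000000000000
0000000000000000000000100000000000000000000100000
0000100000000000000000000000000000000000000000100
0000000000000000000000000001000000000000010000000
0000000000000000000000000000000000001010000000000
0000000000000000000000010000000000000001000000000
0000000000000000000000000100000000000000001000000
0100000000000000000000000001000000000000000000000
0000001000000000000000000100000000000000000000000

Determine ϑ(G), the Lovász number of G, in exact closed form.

Vertex 929 has 2 neighbors: 414, 894.
deg(731) = 2; N(731) = {234, 612}.
deg(612) = 2; N(612) = {527, 731}.
deg(393) = 2; N(393) = {775, 259}.
49-vertex 2-regular graph: this is C_{49}, the 49-cycle.
Distinct eigenvalues (to 6 d.p.): [2.0, 1.98358, 1.93459, 1.853834, 1.742637, 1.602827, 1.436699, 1.24698, 1.036785, 0.809567, 0.569055, 0.3192, 0.064103, -0.192046, -0.445042, -0.69073, -0.925077, -1.144233, -1.344602, -1.522892, -1.676176, -1.801938, -1.898111, -1.963118, -1.995891].
Lovász (edge-transitive): ϑ = −49·(-2*cos(pi/49))/((2)−(-2*cos(pi/49))) = 49*cos(pi/49)/(cos(pi/49) + 1).
Numerically 24.474805178.
α=24, χ(Ḡ)=25; ϑ=49*cos(pi/49)/(cos(pi/49) + 1) lies between (both strict).

49*cos(pi/49)/(cos(pi/49) + 1)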